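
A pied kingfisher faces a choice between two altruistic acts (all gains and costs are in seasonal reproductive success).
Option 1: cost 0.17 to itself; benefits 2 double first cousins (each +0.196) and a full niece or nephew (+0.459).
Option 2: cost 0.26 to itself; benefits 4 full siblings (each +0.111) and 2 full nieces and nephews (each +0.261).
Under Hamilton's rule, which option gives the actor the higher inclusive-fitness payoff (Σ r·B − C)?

Option 1: r to a double first cousin = 0.25.
Option 1: r to a full niece or nephew = 0.25.
Option 1: Σ r·B − C = (2·0.25·0.196 + 1·0.25·0.459) − 0.17 = 0.04275.
Option 2: r to a full sibling = 0.5.
Option 2: r to a full niece or nephew = 0.25.
Option 2: Σ r·B − C = (4·0.5·0.111 + 2·0.25·0.261) − 0.26 = 0.0925.
Option 2 has the higher net inclusive-fitness payoff.

Option 2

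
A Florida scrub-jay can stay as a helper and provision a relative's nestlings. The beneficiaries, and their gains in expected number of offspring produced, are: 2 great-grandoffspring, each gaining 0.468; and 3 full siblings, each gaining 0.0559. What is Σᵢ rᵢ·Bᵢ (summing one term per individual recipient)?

r to a great-grandoffspring = 0.125 (three parent–offspring links: r = (1/2)^3 = 1/8).
r to a full sibling = 0.5 (full sibs share both parents — two paths of length 2: r = 2·(1/2)^2 = 1/2).
Summing one r·B term per recipient: 2·0.125·0.468 + 3·0.5·0.0559 = 0.20085.

0.20085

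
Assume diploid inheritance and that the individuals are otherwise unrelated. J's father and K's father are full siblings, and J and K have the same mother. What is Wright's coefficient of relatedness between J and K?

With two independent routes of shared ancestry, r is the sum of the two contributions.
J and K are related in two ways: first cousins through their fathers (r = 1/8) and half-sibs through their shared mother (r = 1/4).
r = 1/8 + 1/4 = 0.375.

0.375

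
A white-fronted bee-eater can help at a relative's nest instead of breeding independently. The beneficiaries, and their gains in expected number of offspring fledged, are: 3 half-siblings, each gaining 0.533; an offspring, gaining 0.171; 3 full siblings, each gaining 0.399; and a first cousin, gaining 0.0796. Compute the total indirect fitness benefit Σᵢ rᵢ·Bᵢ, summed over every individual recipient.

1.0937

r to a half-sibling = 1/4 (half-sibs share one parent — one path of length 2: r = (1/2)^2 = 1/4).
r to an offspring = 0.5 (one parent–offspring link: r = (1/2)^1 = 1/2).
r to a full sibling = 0.5 (full sibs share both parents — two paths of length 2: r = 2·(1/2)^2 = 1/2).
r to a first cousin = 0.125 (first cousins share one grandparent pair — two paths of length 4: r = 2·(1/2)^4 = 1/8).
Summing one r·B term per recipient: 3·0.25·0.533 + 1·0.5·0.171 + 3·0.5·0.399 + 1·0.125·0.0796 = 1.0937.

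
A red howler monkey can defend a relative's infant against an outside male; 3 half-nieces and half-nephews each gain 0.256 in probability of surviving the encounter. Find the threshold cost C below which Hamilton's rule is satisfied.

0.096

r to a half-niece or half-nephew = 0.125 (half-aunt/uncle↔niece/nephew: one path of length 3: r = (1/2)^3 = 1/8).
Hamilton's rule: n·r·B > C, so the trait is favored while C < n·r·B = 3·0.125·0.256 = 0.096.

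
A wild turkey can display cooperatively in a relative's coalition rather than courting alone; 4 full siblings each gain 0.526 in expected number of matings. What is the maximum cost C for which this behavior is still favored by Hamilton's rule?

r to a full sibling = 1/2 (full sibs share both parents — two paths of length 2: r = 2·(1/2)^2 = 1/2).
Hamilton's rule: n·r·B > C, so the trait is favored while C < n·r·B = 4·0.5·0.526 = 1.052.

1.052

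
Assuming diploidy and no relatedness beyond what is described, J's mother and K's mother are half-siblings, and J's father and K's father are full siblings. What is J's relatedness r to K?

0.1875

Relatedness sums over independent paths through distinct common ancestors.
J and K are related in two ways: half first cousins through their mothers (r = 1/16) and first cousins through their fathers (r = 1/8).
r = 1/16 + 1/8 = 0.1875.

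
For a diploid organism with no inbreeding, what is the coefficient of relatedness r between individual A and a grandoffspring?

0.25

Two parent–offspring links: r = (1/2)^2 = 1/4.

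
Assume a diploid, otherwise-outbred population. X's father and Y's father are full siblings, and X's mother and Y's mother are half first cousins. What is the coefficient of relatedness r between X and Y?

Independent pedigree routes through distinct common ancestors add.
X and Y are related in two ways: first cousins through their fathers (r = 1/8) and half second cousins through their mothers (r = 1/64).
r = 1/8 + 1/64 = 0.140625.

0.140625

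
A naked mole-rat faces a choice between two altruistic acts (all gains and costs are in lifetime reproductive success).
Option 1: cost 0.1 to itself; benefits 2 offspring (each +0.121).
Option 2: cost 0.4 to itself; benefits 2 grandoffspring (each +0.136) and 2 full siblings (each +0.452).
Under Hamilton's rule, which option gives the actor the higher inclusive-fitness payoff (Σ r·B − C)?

Option 1: r to an offspring = 0.5.
Option 1: Σ r·B − C = (2·0.5·0.121) − 0.1 = 0.021.
Option 2: r to a grandoffspring = 0.25.
Option 2: r to a full sibling = 0.5.
Option 2: Σ r·B − C = (2·0.25·0.136 + 2·0.5·0.452) − 0.4 = 0.12.
Option 2 has the higher net inclusive-fitness payoff.

Option 2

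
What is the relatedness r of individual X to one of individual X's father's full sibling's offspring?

0.125

Each parent–offspring link contributes a factor of 1/2, and independent paths through distinct common ancestors add.
First cousins share one grandparent pair — two paths of length 4: r = 2·(1/2)^4 = 1/8.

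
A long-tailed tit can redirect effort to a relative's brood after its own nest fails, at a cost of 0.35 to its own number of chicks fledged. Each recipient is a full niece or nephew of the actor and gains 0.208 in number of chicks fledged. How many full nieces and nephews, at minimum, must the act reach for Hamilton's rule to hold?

r to a full niece or nephew = 0.25 (full aunt/uncle↔niece/nephew: two paths of length 3 through the shared grandparent pair: r = 2·(1/2)^3 = 1/4).
Hamilton's rule: n·r·B > C  ⇒  n > C/(r·B) = 0.35/(0.25·0.208) = 6.731.
The smallest integer exceeding 6.731 is 7.

7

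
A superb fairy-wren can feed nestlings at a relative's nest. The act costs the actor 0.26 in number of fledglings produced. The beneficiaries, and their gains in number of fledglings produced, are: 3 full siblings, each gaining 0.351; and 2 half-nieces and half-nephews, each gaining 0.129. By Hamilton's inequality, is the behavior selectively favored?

Hamilton's rule: the trait is favored when the sum of r·B over every recipient exceeds the actor's cost C.
r to a full sibling = 0.5 (full sibs share both parents — two paths of length 2: r = 2·(1/2)^2 = 1/2).
r to a half-niece or half-nephew = 0.125 (half-aunt/uncle↔niece/nephew: one path of length 3: r = (1/2)^3 = 1/8).
Summing one r·B term per recipient: 3·0.5·0.351 + 2·0.125·0.129 = 0.55875.
0.55875 > 0.26: the indirect benefit exceeds the cost.

Yes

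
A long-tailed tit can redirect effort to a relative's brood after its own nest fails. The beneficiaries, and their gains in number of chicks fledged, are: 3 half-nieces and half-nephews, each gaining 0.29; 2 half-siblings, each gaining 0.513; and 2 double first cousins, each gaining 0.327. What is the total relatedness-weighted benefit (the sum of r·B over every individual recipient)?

r to a half-niece or half-nephew = 0.125 (half-aunt/uncle↔niece/nephew: one path of length 3: r = (1/2)^3 = 1/8).
r to a half-sibling = 0.25 (half-sibs share one parent — one path of length 2: r = (1/2)^2 = 1/4).
r to a double first cousin = 1/4 (double first cousins share both grandparent pairs — four paths of length 4: r = 4·(1/2)^4 = 1/4).
Summing one r·B term per recipient: 3·0.125·0.29 + 2·0.25·0.513 + 2·0.25·0.327 = 0.52875.

0.52875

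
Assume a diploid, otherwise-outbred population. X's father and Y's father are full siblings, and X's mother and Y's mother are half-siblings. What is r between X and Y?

0.1875

Independent pedigree routes through distinct common ancestors add.
X and Y are related in two ways: first cousins through their fathers (r = 1/8) and half first cousins through their mothers (r = 1/16).
r = 1/8 + 1/16 = 3/16 = 0.1875.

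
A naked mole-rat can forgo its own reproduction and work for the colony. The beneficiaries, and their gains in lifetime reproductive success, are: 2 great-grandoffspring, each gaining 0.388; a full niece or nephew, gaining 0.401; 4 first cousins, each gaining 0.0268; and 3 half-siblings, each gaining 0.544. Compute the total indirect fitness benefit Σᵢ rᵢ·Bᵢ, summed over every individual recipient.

0.61865

r to a great-grandoffspring = 0.125 (three parent–offspring links: r = (1/2)^3 = 1/8).
r to a full niece or nephew = 1/4 (full aunt/uncle↔niece/nephew: two paths of length 3 through the shared grandparent pair: r = 2·(1/2)^3 = 1/4).
r to a first cousin = 1/8 (first cousins share one grandparent pair — two paths of length 4: r = 2·(1/2)^4 = 1/8).
r to a half-sibling = 0.25 (half-sibs share one parent — one path of length 2: r = (1/2)^2 = 1/4).
Summing one r·B term per recipient: 2·0.125·0.388 + 1·0.25·0.401 + 4·0.125·0.0268 + 3·0.25·0.544 = 0.61865.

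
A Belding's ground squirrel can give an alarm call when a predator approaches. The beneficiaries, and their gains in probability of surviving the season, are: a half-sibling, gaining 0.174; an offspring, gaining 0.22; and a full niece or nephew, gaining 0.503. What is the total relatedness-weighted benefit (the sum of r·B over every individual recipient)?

0.27925

r to a half-sibling = 0.25 (half-sibs share one parent — one path of length 2: r = (1/2)^2 = 1/4).
r to an offspring = 0.5 (one parent–offspring link: r = (1/2)^1 = 1/2).
r to a full niece or nephew = 1/4 (full aunt/uncle↔niece/nephew: two paths of length 3 through the shared grandparent pair: r = 2·(1/2)^3 = 1/4).
Summing one r·B term per recipient: 1·0.25·0.174 + 1·0.5·0.22 + 1·0.25·0.503 = 0.27925.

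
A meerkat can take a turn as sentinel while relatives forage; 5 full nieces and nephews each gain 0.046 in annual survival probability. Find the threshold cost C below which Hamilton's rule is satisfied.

0.0575

r to a full niece or nephew = 0.25 (full aunt/uncle↔niece/nephew: two paths of length 3 through the shared grandparent pair: r = 2·(1/2)^3 = 1/4).
Hamilton's rule: n·r·B > C, so the trait is favored while C < n·r·B = 5·0.25·0.046 = 0.0575.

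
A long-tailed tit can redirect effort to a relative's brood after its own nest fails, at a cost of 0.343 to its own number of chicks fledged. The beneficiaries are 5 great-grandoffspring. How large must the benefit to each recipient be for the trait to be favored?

0.5488

r to a great-grandoffspring = 1/8 (three parent–offspring links: r = (1/2)^3 = 1/8).
Hamilton's rule with n recipients of equal r: n·r·B > C, so B > C/(n·r) = 0.343/(5·0.125) = 0.5488.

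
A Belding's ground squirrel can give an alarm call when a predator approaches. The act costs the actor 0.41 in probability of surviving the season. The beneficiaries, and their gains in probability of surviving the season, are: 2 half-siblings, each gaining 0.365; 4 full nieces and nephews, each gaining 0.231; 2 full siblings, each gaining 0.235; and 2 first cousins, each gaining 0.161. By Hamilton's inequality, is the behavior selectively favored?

Yes

Hamilton's rule: the trait is favored when the sum of r·B over every recipient exceeds the actor's cost C.
r to a half-sibling = 1/4 (half-sibs share one parent — one path of length 2: r = (1/2)^2 = 1/4).
r to a full niece or nephew = 0.25 (full aunt/uncle↔niece/nephew: two paths of length 3 through the shared grandparent pair: r = 2·(1/2)^3 = 1/4).
r to a full sibling = 1/2 (full sibs share both parents — two paths of length 2: r = 2·(1/2)^2 = 1/2).
r to a first cousin = 1/8 (first cousins share one grandparent pair — two paths of length 4: r = 2·(1/2)^4 = 1/8).
Summing one r·B term per recipient: 2·0.25·0.365 + 4·0.25·0.231 + 2·0.5·0.235 + 2·0.125·0.161 = 0.68875.
0.68875 > 0.41: the indirect benefit exceeds the cost.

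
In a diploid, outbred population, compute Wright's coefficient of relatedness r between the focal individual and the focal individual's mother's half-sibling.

0.125

Each parent–offspring link contributes a factor of 1/2, and independent paths through distinct common ancestors add.
Half-aunt/uncle↔niece/nephew: one path of length 3: r = (1/2)^3 = 1/8.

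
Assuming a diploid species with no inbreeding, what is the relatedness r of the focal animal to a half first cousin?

0.0625

Each parent–offspring link contributes a factor of 1/2, and independent paths through distinct common ancestors add.
Half first cousins share one grandparent — one path of length 4: r = (1/2)^4 = 1/16.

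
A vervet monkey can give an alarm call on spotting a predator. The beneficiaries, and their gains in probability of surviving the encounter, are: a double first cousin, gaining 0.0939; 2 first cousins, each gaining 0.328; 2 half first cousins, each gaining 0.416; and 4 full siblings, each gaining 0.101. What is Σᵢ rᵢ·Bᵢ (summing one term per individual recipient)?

0.359475

r to a double first cousin = 1/4 (double first cousins share both grandparent pairs — four paths of length 4: r = 4·(1/2)^4 = 1/4).
r to a first cousin = 1/8 (first cousins share one grandparent pair — two paths of length 4: r = 2·(1/2)^4 = 1/8).
r to a half first cousin = 0.0625 (half first cousins share one grandparent — one path of length 4: r = (1/2)^4 = 1/16).
r to a full sibling = 0.5 (full sibs share both parents — two paths of length 2: r = 2·(1/2)^2 = 1/2).
Summing one r·B term per recipient: 1·0.25·0.0939 + 2·0.125·0.328 + 2·0.0625·0.416 + 4·0.5·0.101 = 0.359475.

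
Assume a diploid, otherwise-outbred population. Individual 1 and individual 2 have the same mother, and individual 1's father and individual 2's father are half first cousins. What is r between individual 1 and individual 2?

0.265625

With two independent routes of shared ancestry, r is the sum of the two contributions.
Individual 1 and individual 2 are related in two ways: half-sibs through their shared mother (r = 1/4) and half second cousins through their fathers (r = 1/64).
r = 1/4 + 1/64 = 0.265625.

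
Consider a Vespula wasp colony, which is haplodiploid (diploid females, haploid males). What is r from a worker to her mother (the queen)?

One meiotic link between diploid queen and diploid daughter: r = 1/2.

0.5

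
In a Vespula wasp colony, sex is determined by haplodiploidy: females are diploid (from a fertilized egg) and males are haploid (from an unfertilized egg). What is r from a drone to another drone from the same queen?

0.5

Haploid brothers each carry a random half of the queen's diploid genome, so on average they share half: r = 1/2.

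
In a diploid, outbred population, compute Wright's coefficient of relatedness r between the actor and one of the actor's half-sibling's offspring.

0.125

Each parent–offspring link contributes a factor of 1/2, and independent paths through distinct common ancestors add.
Half-aunt/uncle↔niece/nephew: one path of length 3: r = (1/2)^3 = 1/8.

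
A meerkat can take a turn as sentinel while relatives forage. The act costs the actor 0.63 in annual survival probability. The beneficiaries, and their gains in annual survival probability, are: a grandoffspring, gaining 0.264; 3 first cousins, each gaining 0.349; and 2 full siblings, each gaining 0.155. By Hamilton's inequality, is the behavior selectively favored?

No

Hamilton's rule: the trait is favored when the sum of r·B over every recipient exceeds the actor's cost C.
r to a grandoffspring = 0.25 (two parent–offspring links: r = (1/2)^2 = 1/4).
r to a first cousin = 1/8 (first cousins share one grandparent pair — two paths of length 4: r = 2·(1/2)^4 = 1/8).
r to a full sibling = 1/2 (full sibs share both parents — two paths of length 2: r = 2·(1/2)^2 = 1/2).
Summing one r·B term per recipient: 1·0.25·0.264 + 3·0.125·0.349 + 2·0.5·0.155 = 0.351875.
0.351875 < 0.63: the indirect benefit is less than the cost.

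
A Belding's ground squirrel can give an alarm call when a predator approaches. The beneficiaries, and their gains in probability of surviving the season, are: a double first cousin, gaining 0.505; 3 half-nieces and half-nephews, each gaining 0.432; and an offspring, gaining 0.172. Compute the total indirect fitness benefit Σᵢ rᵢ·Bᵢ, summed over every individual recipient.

r to a double first cousin = 1/4 (double first cousins share both grandparent pairs — four paths of length 4: r = 4·(1/2)^4 = 1/4).
r to a half-niece or half-nephew = 0.125 (half-aunt/uncle↔niece/nephew: one path of length 3: r = (1/2)^3 = 1/8).
r to an offspring = 1/2 (one parent–offspring link: r = (1/2)^1 = 1/2).
Summing one r·B term per recipient: 1·0.25·0.505 + 3·0.125·0.432 + 1·0.5·0.172 = 0.37425.

0.37425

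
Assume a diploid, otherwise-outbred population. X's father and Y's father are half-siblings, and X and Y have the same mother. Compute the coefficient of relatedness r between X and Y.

0.3125

Relatedness sums over independent paths through distinct common ancestors.
X and Y are related in two ways: half first cousins through their fathers (r = 1/16) and half-sibs through their shared mother (r = 1/4).
r = 1/16 + 1/4 = 0.3125.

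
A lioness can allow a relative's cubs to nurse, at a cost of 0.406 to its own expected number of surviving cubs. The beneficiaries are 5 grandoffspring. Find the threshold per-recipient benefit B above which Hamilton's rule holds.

0.3248

r to a grandoffspring = 1/4 (two parent–offspring links: r = (1/2)^2 = 1/4).
Hamilton's rule with n recipients of equal r: n·r·B > C, so B > C/(n·r) = 0.406/(5·0.25) = 0.3248.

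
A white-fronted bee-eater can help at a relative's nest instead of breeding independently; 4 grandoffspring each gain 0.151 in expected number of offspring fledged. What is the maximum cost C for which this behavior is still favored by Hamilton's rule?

0.151

r to a grandoffspring = 1/4 (two parent–offspring links: r = (1/2)^2 = 1/4).
Hamilton's rule: n·r·B > C, so the trait is favored while C < n·r·B = 4·0.25·0.151 = 0.151.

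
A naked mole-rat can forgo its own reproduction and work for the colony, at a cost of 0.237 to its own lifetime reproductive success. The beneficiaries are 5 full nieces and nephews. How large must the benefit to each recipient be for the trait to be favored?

0.1896

r to a full niece or nephew = 0.25 (full aunt/uncle↔niece/nephew: two paths of length 3 through the shared grandparent pair: r = 2·(1/2)^3 = 1/4).
Hamilton's rule with n recipients of equal r: n·r·B > C, so B > C/(n·r) = 0.237/(5·0.25) = 0.1896.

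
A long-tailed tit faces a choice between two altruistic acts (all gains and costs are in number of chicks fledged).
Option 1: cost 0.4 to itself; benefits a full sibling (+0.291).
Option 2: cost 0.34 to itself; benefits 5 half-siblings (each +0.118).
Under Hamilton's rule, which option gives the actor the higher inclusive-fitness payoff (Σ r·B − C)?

Option 1: r to a full sibling = 0.5.
Option 1: Σ r·B − C = (1·0.5·0.291) − 0.4 = -0.2545.
Option 2: r to a half-sibling = 0.25.
Option 2: Σ r·B − C = (5·0.25·0.118) − 0.34 = -0.1925.
Option 2 has the higher net inclusive-fitness payoff.

Option 2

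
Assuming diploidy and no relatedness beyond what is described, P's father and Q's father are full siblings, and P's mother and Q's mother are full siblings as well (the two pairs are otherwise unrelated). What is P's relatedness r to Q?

0.25

Independent pedigree routes through distinct common ancestors add.
P and Q are related in two ways: first cousins through their fathers (r = 1/8) and first cousins through their mothers (r = 1/8) — i.e. double first cousins.
r = 1/8 + 1/8 = 1/4 = 0.25.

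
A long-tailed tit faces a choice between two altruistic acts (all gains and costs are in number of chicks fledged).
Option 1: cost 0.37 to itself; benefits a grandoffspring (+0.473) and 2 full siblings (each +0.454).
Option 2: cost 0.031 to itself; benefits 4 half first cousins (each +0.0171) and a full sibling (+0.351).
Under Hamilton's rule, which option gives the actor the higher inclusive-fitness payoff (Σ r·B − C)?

Option 1: r to a grandoffspring = 0.25.
Option 1: r to a full sibling = 0.5.
Option 1: Σ r·B − C = (1·0.25·0.473 + 2·0.5·0.454) − 0.37 = 0.20225.
Option 2: r to a half first cousin = 0.0625.
Option 2: r to a full sibling = 0.5.
Option 2: Σ r·B − C = (4·0.0625·0.0171 + 1·0.5·0.351) − 0.031 = 0.148775.
Option 1 has the higher net inclusive-fitness payoff.

Option 1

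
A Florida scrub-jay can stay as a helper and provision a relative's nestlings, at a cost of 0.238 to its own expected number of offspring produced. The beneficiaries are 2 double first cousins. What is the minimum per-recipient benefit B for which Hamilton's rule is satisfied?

r to a double first cousin = 1/4 (double first cousins share both grandparent pairs — four paths of length 4: r = 4·(1/2)^4 = 1/4).
Hamilton's rule with n recipients of equal r: n·r·B > C, so B > C/(n·r) = 0.238/(2·0.25) = 0.476.

0.476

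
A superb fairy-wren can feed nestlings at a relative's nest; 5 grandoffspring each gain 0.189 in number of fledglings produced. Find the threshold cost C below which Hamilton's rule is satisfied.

0.23625

r to a grandoffspring = 1/4 (two parent–offspring links: r = (1/2)^2 = 1/4).
Hamilton's rule: n·r·B > C, so the trait is favored while C < n·r·B = 5·0.25·0.189 = 0.23625.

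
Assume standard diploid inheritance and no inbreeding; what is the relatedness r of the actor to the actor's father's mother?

0.25

Each parent–offspring link contributes a factor of 1/2, and independent paths through distinct common ancestors add.
Two parent–offspring links: r = (1/2)^2 = 1/4.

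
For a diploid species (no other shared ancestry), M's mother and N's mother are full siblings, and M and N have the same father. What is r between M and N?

0.375

Independent pedigree routes through distinct common ancestors add.
M and N are related in two ways: first cousins through their mothers (r = 1/8) and half-sibs through their shared father (r = 1/4).
r = 1/8 + 1/4 = 0.375.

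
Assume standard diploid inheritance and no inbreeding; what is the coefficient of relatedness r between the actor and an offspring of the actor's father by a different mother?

0.25

Each parent–offspring link contributes a factor of 1/2, and independent paths through distinct common ancestors add.
Half-sibs share one parent — one path of length 2: r = (1/2)^2 = 1/4.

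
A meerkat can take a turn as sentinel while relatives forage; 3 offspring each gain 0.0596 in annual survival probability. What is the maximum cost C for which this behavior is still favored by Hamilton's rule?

r to an offspring = 1/2 (one parent–offspring link: r = (1/2)^1 = 1/2).
Hamilton's rule: n·r·B > C, so the trait is favored while C < n·r·B = 3·0.5·0.0596 = 0.0894.

0.0894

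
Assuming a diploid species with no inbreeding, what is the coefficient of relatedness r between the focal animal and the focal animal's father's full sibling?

Each parent–offspring link contributes a factor of 1/2, and independent paths through distinct common ancestors add.
Full aunt/uncle↔niece/nephew: two paths of length 3 through the shared grandparent pair: r = 2·(1/2)^3 = 1/4.

0.25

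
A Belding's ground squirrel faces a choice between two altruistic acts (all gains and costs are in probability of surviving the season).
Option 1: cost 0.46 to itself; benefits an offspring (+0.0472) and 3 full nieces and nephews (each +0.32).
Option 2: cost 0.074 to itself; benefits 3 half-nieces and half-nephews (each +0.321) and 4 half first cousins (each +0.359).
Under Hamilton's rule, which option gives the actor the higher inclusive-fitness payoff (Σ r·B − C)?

Option 2

Option 1: r to an offspring = 0.5.
Option 1: r to a full niece or nephew = 0.25.
Option 1: Σ r·B − C = (1·0.5·0.0472 + 3·0.25·0.32) − 0.46 = -0.1964.
Option 2: r to a half-niece or half-nephew = 0.125.
Option 2: r to a half first cousin = 0.0625.
Option 2: Σ r·B − C = (3·0.125·0.321 + 4·0.0625·0.359) − 0.074 = 0.136125.
Option 2 has the higher net inclusive-fitness payoff.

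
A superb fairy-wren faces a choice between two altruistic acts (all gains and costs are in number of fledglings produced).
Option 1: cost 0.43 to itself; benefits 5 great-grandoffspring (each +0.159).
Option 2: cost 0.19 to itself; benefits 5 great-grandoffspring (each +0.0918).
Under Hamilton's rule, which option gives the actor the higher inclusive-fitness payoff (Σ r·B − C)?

Option 2

Option 1: r to a great-grandoffspring = 0.125.
Option 1: Σ r·B − C = (5·0.125·0.159) − 0.43 = -0.330625.
Option 2: r to a great-grandoffspring = 0.125.
Option 2: Σ r·B − C = (5·0.125·0.0918) − 0.19 = -0.132625.
Option 2 has the higher net inclusive-fitness payoff.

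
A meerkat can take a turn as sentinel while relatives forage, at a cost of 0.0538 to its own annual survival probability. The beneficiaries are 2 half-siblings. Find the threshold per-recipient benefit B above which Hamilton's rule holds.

0.1076

r to a half-sibling = 0.25 (half-sibs share one parent — one path of length 2: r = (1/2)^2 = 1/4).
Hamilton's rule with n recipients of equal r: n·r·B > C, so B > C/(n·r) = 0.0538/(2·0.25) = 0.1076.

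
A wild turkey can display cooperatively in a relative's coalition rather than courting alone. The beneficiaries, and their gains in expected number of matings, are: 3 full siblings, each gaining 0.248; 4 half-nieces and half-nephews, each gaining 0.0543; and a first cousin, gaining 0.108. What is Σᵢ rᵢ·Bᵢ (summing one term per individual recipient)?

0.41265

r to a full sibling = 0.5 (full sibs share both parents — two paths of length 2: r = 2·(1/2)^2 = 1/2).
r to a half-niece or half-nephew = 0.125 (half-aunt/uncle↔niece/nephew: one path of length 3: r = (1/2)^3 = 1/8).
r to a first cousin = 1/8 (first cousins share one grandparent pair — two paths of length 4: r = 2·(1/2)^4 = 1/8).
Summing one r·B term per recipient: 3·0.5·0.248 + 4·0.125·0.0543 + 1·0.125·0.108 = 0.41265.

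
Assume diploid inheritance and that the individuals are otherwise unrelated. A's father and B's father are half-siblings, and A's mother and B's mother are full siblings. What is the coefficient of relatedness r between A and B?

0.1875

Independent pedigree routes through distinct common ancestors add.
A and B are related in two ways: half first cousins through their fathers (r = 1/16) and first cousins through their mothers (r = 1/8).
r = 1/16 + 1/8 = 3/16 = 0.1875.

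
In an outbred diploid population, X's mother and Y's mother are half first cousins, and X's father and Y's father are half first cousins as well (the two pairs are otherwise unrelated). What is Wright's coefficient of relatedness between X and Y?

Wright's path rule: contributions from independent ancestry routes add.
X and Y are related in two ways: half second cousins through their mothers (r = 1/64) and half second cousins through their fathers (r = 1/64).
r = 1/64 + 1/64 = 0.03125.

0.03125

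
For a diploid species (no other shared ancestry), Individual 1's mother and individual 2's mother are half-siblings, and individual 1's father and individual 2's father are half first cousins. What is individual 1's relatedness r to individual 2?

0.078125

With two independent routes of shared ancestry, r is the sum of the two contributions.
Individual 1 and individual 2 are related in two ways: half first cousins through their mothers (r = 1/16) and half second cousins through their fathers (r = 1/64).
r = 1/16 + 1/64 = 0.078125.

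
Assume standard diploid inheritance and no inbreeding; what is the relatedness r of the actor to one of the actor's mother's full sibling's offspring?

0.125

Each parent–offspring link contributes a factor of 1/2, and independent paths through distinct common ancestors add.
First cousins share one grandparent pair — two paths of length 4: r = 2·(1/2)^4 = 1/8.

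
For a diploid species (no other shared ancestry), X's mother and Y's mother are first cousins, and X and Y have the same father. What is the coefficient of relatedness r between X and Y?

With two independent routes of shared ancestry, r is the sum of the two contributions.
X and Y are related in two ways: second cousins through their mothers (r = 1/32) and half-sibs through their shared father (r = 1/4).
r = 1/32 + 1/4 = 9/32 = 0.28125.

0.28125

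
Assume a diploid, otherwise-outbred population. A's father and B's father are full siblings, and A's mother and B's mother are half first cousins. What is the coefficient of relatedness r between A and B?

0.140625

With two independent routes of shared ancestry, r is the sum of the two contributions.
A and B are related in two ways: first cousins through their fathers (r = 1/8) and half second cousins through their mothers (r = 1/64).
r = 1/8 + 1/64 = 9/64 = 0.140625.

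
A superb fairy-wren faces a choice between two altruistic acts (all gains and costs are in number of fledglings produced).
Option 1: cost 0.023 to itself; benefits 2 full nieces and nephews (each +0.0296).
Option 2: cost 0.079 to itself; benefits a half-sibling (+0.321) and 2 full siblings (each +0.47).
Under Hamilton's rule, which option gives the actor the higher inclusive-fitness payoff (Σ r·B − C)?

Option 2

Option 1: r to a full niece or nephew = 0.25.
Option 1: Σ r·B − C = (2·0.25·0.0296) − 0.023 = -0.0082.
Option 2: r to a half-sibling = 0.25.
Option 2: r to a full sibling = 0.5.
Option 2: Σ r·B − C = (1·0.25·0.321 + 2·0.5·0.47) − 0.079 = 0.47125.
Option 2 has the higher net inclusive-fitness payoff.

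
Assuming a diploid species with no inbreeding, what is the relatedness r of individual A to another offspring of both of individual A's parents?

Each parent–offspring link contributes a factor of 1/2, and independent paths through distinct common ancestors add.
Full sibs share both parents — two paths of length 2: r = 2·(1/2)^2 = 1/2.

0.5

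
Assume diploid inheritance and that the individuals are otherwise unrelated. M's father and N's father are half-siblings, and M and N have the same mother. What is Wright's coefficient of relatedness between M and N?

Independent pedigree routes through distinct common ancestors add.
M and N are related in two ways: half first cousins through their fathers (r = 1/16) and half-sibs through their shared mother (r = 1/4).
r = 1/16 + 1/4 = 5/16 = 0.3125.

0.3125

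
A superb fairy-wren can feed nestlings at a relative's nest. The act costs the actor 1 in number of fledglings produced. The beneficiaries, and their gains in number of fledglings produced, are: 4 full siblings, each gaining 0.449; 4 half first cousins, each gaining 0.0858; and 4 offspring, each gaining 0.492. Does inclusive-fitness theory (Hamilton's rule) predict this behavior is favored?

Yes

Hamilton's rule: the trait is favored when the sum of r·B over every recipient exceeds the actor's cost C.
r to a full sibling = 0.5 (full sibs share both parents — two paths of length 2: r = 2·(1/2)^2 = 1/2).
r to a half first cousin = 0.0625 (half first cousins share one grandparent — one path of length 4: r = (1/2)^4 = 1/16).
r to an offspring = 1/2 (one parent–offspring link: r = (1/2)^1 = 1/2).
Summing one r·B term per recipient: 4·0.5·0.449 + 4·0.0625·0.0858 + 4·0.5·0.492 = 1.90345.
1.90345 > 1: the indirect benefit exceeds the cost.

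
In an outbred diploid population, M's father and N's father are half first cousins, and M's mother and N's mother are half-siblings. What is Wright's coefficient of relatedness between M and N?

Wright's path rule: contributions from independent ancestry routes add.
M and N are related in two ways: half second cousins through their fathers (r = 1/64) and half first cousins through their mothers (r = 1/16).
r = 1/64 + 1/16 = 5/64 = 0.078125.

0.078125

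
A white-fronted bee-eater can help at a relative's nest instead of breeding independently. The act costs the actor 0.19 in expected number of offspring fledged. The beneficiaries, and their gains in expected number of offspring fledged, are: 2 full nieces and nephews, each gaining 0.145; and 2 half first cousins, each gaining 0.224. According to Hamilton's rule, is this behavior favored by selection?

No

Hamilton's rule: the trait is favored when the sum of r·B over every recipient exceeds the actor's cost C.
r to a full niece or nephew = 1/4 (full aunt/uncle↔niece/nephew: two paths of length 3 through the shared grandparent pair: r = 2·(1/2)^3 = 1/4).
r to a half first cousin = 1/16 (half first cousins share one grandparent — one path of length 4: r = (1/2)^4 = 1/16).
Summing one r·B term per recipient: 2·0.25·0.145 + 2·0.0625·0.224 = 0.1005.
0.1005 < 0.19: the indirect benefit is less than the cost.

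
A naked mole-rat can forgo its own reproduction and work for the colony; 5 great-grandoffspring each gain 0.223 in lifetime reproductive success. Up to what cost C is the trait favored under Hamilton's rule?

0.139375

r to a great-grandoffspring = 0.125 (three parent–offspring links: r = (1/2)^3 = 1/8).
Hamilton's rule: n·r·B > C, so the trait is favored while C < n·r·B = 5·0.125·0.223 = 0.139375.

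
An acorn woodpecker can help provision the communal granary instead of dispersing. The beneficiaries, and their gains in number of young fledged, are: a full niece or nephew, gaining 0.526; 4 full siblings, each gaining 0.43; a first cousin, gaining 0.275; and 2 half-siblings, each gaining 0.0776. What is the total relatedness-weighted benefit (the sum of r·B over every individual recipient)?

r to a full niece or nephew = 1/4 (full aunt/uncle↔niece/nephew: two paths of length 3 through the shared grandparent pair: r = 2·(1/2)^3 = 1/4).
r to a full sibling = 0.5 (full sibs share both parents — two paths of length 2: r = 2·(1/2)^2 = 1/2).
r to a first cousin = 0.125 (first cousins share one grandparent pair — two paths of length 4: r = 2·(1/2)^4 = 1/8).
r to a half-sibling = 1/4 (half-sibs share one parent — one path of length 2: r = (1/2)^2 = 1/4).
Summing one r·B term per recipient: 1·0.25·0.526 + 4·0.5·0.43 + 1·0.125·0.275 + 2·0.25·0.0776 = 1.064675.

1.064675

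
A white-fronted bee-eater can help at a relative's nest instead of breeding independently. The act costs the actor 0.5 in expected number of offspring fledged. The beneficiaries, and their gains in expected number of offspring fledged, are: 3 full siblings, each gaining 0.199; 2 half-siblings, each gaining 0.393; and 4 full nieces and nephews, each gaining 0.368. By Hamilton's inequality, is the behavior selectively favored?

Yes

Hamilton's rule: the trait is favored when the sum of r·B over every recipient exceeds the actor's cost C.
r to a full sibling = 1/2 (full sibs share both parents — two paths of length 2: r = 2·(1/2)^2 = 1/2).
r to a half-sibling = 0.25 (half-sibs share one parent — one path of length 2: r = (1/2)^2 = 1/4).
r to a full niece or nephew = 1/4 (full aunt/uncle↔niece/nephew: two paths of length 3 through the shared grandparent pair: r = 2·(1/2)^3 = 1/4).
Summing one r·B term per recipient: 3·0.5·0.199 + 2·0.25·0.393 + 4·0.25·0.368 = 0.863.
0.863 > 0.5: the indirect benefit exceeds the cost.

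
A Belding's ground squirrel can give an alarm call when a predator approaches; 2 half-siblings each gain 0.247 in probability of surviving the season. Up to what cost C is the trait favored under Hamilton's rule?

r to a half-sibling = 1/4 (half-sibs share one parent — one path of length 2: r = (1/2)^2 = 1/4).
Hamilton's rule: n·r·B > C, so the trait is favored while C < n·r·B = 2·0.25·0.247 = 0.1235.

0.1235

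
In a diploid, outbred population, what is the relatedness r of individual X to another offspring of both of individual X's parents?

Each parent–offspring link contributes a factor of 1/2, and independent paths through distinct common ancestors add.
Full sibs share both parents — two paths of length 2: r = 2·(1/2)^2 = 1/2.

0.5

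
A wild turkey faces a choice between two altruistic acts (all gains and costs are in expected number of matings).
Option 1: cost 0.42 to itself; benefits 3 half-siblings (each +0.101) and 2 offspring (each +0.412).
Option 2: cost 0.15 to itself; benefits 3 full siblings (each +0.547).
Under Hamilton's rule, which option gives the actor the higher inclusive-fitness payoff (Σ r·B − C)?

Option 2

Option 1: r to a half-sibling = 0.25.
Option 1: r to an offspring = 0.5.
Option 1: Σ r·B − C = (3·0.25·0.101 + 2·0.5·0.412) − 0.42 = 0.06775.
Option 2: r to a full sibling = 0.5.
Option 2: Σ r·B − C = (3·0.5·0.547) − 0.15 = 0.6705.
Option 2 has the higher net inclusive-fitness payoff.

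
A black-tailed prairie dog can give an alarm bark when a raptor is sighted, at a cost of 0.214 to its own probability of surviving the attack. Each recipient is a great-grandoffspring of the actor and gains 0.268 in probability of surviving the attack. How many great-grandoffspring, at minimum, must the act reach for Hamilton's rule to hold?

7

r to a great-grandoffspring = 1/8 (three parent–offspring links: r = (1/2)^3 = 1/8).
Hamilton's rule: n·r·B > C  ⇒  n > C/(r·B) = 0.214/(0.125·0.268) = 6.388.
The smallest integer exceeding 6.388 is 7.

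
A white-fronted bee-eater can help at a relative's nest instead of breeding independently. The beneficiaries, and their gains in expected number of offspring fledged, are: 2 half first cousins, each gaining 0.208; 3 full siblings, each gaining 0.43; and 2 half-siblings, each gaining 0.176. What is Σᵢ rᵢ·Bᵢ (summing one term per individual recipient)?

r to a half first cousin = 1/16 (half first cousins share one grandparent — one path of length 4: r = (1/2)^4 = 1/16).
r to a full sibling = 1/2 (full sibs share both parents — two paths of length 2: r = 2·(1/2)^2 = 1/2).
r to a half-sibling = 1/4 (half-sibs share one parent — one path of length 2: r = (1/2)^2 = 1/4).
Summing one r·B term per recipient: 2·0.0625·0.208 + 3·0.5·0.43 + 2·0.25·0.176 = 0.759.

0.759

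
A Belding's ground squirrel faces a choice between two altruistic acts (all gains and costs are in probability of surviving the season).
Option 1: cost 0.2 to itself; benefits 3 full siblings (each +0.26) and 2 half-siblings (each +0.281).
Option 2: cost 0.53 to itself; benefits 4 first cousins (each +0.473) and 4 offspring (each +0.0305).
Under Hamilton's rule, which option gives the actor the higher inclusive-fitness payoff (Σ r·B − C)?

Option 1: r to a full sibling = 0.5.
Option 1: r to a half-sibling = 0.25.
Option 1: Σ r·B − C = (3·0.5·0.26 + 2·0.25·0.281) − 0.2 = 0.3305.
Option 2: r to a first cousin = 0.125.
Option 2: r to an offspring = 0.5.
Option 2: Σ r·B − C = (4·0.125·0.473 + 4·0.5·0.0305) − 0.53 = -0.2325.
Option 1 has the higher net inclusive-fitness payoff.

Option 1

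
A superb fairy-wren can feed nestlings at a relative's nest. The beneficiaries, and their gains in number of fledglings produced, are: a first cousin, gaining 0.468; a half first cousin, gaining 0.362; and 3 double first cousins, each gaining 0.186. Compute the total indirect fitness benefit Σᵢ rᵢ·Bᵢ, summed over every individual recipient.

r to a first cousin = 0.125 (first cousins share one grandparent pair — two paths of length 4: r = 2·(1/2)^4 = 1/8).
r to a half first cousin = 0.0625 (half first cousins share one grandparent — one path of length 4: r = (1/2)^4 = 1/16).
r to a double first cousin = 0.25 (double first cousins share both grandparent pairs — four paths of length 4: r = 4·(1/2)^4 = 1/4).
Summing one r·B term per recipient: 1·0.125·0.468 + 1·0.0625·0.362 + 3·0.25·0.186 = 0.220625.

0.220625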